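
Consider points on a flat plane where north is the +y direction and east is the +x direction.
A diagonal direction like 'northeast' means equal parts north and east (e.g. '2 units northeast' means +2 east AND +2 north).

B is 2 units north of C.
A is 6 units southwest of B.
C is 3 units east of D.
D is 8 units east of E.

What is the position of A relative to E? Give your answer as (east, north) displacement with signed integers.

Place E at the origin (east=0, north=0).
  D is 8 units east of E: delta (east=+8, north=+0); D at (east=8, north=0).
  C is 3 units east of D: delta (east=+3, north=+0); C at (east=11, north=0).
  B is 2 units north of C: delta (east=+0, north=+2); B at (east=11, north=2).
  A is 6 units southwest of B: delta (east=-6, north=-6); A at (east=5, north=-4).
Therefore A relative to E: (east=5, north=-4).

Answer: A is at (east=5, north=-4) relative to E.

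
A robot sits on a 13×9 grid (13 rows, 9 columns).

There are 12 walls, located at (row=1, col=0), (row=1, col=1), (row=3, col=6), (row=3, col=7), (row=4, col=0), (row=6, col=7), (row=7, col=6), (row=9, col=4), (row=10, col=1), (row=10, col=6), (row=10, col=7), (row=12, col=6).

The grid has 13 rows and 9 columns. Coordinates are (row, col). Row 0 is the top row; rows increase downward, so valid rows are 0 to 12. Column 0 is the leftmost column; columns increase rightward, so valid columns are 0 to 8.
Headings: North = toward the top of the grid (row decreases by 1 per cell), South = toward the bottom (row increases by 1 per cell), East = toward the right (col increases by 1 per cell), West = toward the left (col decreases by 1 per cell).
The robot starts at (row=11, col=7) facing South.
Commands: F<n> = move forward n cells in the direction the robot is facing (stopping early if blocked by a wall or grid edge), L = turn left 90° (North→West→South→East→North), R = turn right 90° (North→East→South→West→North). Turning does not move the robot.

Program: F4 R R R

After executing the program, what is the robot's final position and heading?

Start: (row=11, col=7), facing South
  F4: move forward 1/4 (blocked), now at (row=12, col=7)
  R: turn right, now facing West
  R: turn right, now facing North
  R: turn right, now facing East
Final: (row=12, col=7), facing East

Answer: Final position: (row=12, col=7), facing East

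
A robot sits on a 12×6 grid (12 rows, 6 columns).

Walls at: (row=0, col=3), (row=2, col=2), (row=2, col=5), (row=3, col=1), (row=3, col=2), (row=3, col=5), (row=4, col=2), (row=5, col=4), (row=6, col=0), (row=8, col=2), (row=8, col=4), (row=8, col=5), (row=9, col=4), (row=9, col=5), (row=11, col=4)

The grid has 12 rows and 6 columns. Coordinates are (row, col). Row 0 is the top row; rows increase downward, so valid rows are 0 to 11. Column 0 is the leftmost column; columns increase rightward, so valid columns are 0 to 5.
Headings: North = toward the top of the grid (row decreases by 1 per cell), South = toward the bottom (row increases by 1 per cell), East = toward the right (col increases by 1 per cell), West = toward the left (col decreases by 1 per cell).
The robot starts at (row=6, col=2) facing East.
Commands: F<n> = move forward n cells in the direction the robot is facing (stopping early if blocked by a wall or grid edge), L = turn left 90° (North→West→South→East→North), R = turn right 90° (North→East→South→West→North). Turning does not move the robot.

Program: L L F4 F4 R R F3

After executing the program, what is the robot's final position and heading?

Start: (row=6, col=2), facing East
  L: turn left, now facing North
  L: turn left, now facing West
  F4: move forward 1/4 (blocked), now at (row=6, col=1)
  F4: move forward 0/4 (blocked), now at (row=6, col=1)
  R: turn right, now facing North
  R: turn right, now facing East
  F3: move forward 3, now at (row=6, col=4)
Final: (row=6, col=4), facing East

Answer: Final position: (row=6, col=4), facing East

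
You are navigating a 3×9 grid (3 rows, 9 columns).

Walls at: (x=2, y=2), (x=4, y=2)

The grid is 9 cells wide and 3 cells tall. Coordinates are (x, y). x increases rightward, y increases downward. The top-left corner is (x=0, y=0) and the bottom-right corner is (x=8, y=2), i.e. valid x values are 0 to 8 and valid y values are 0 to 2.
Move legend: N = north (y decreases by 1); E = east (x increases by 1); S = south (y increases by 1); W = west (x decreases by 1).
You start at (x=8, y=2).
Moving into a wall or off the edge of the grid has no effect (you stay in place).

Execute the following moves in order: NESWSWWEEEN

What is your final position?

Start: (x=8, y=2)
  N (north): (x=8, y=2) -> (x=8, y=1)
  E (east): blocked, stay at (x=8, y=1)
  S (south): (x=8, y=1) -> (x=8, y=2)
  W (west): (x=8, y=2) -> (x=7, y=2)
  S (south): blocked, stay at (x=7, y=2)
  W (west): (x=7, y=2) -> (x=6, y=2)
  W (west): (x=6, y=2) -> (x=5, y=2)
  E (east): (x=5, y=2) -> (x=6, y=2)
  E (east): (x=6, y=2) -> (x=7, y=2)
  E (east): (x=7, y=2) -> (x=8, y=2)
  N (north): (x=8, y=2) -> (x=8, y=1)
Final: (x=8, y=1)

Answer: Final position: (x=8, y=1)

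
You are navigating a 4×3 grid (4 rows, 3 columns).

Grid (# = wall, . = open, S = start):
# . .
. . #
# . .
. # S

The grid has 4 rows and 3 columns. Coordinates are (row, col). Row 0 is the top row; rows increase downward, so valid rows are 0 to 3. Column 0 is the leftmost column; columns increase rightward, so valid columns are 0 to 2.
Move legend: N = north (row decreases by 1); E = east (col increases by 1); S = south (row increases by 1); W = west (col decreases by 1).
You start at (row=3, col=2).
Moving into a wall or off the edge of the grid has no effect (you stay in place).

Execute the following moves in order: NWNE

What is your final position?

Start: (row=3, col=2)
  N (north): (row=3, col=2) -> (row=2, col=2)
  W (west): (row=2, col=2) -> (row=2, col=1)
  N (north): (row=2, col=1) -> (row=1, col=1)
  E (east): blocked, stay at (row=1, col=1)
Final: (row=1, col=1)

Answer: Final position: (row=1, col=1)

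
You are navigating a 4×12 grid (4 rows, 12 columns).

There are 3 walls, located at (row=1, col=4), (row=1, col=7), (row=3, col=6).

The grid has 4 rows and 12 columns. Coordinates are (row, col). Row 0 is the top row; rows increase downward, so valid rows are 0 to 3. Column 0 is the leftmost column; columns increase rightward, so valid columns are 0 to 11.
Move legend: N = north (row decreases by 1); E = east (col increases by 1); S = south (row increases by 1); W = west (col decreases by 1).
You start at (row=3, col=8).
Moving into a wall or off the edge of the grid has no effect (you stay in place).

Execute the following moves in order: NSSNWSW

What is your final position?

Answer: Final position: (row=3, col=7)

Derivation:
Start: (row=3, col=8)
  N (north): (row=3, col=8) -> (row=2, col=8)
  S (south): (row=2, col=8) -> (row=3, col=8)
  S (south): blocked, stay at (row=3, col=8)
  N (north): (row=3, col=8) -> (row=2, col=8)
  W (west): (row=2, col=8) -> (row=2, col=7)
  S (south): (row=2, col=7) -> (row=3, col=7)
  W (west): blocked, stay at (row=3, col=7)
Final: (row=3, col=7)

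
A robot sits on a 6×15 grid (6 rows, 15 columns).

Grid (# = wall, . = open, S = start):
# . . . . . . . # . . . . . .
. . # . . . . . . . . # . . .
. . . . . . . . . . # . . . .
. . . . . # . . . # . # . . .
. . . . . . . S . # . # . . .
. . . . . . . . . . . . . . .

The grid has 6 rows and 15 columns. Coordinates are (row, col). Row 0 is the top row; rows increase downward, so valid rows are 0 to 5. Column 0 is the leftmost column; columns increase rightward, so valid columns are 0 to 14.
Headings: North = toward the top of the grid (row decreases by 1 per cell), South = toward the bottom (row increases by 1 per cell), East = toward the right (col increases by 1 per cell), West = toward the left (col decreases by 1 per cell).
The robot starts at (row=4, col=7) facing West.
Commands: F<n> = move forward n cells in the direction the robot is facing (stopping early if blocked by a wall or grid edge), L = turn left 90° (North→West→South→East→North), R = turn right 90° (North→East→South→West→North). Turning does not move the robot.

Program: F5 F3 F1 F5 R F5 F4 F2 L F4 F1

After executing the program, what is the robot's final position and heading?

Answer: Final position: (row=1, col=0), facing West

Derivation:
Start: (row=4, col=7), facing West
  F5: move forward 5, now at (row=4, col=2)
  F3: move forward 2/3 (blocked), now at (row=4, col=0)
  F1: move forward 0/1 (blocked), now at (row=4, col=0)
  F5: move forward 0/5 (blocked), now at (row=4, col=0)
  R: turn right, now facing North
  F5: move forward 3/5 (blocked), now at (row=1, col=0)
  F4: move forward 0/4 (blocked), now at (row=1, col=0)
  F2: move forward 0/2 (blocked), now at (row=1, col=0)
  L: turn left, now facing West
  F4: move forward 0/4 (blocked), now at (row=1, col=0)
  F1: move forward 0/1 (blocked), now at (row=1, col=0)
Final: (row=1, col=0), facing West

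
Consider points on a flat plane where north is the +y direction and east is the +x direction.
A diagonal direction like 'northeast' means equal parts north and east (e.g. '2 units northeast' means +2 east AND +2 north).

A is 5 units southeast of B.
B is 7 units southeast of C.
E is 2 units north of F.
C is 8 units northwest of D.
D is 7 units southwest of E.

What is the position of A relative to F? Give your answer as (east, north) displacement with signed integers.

Place F at the origin (east=0, north=0).
  E is 2 units north of F: delta (east=+0, north=+2); E at (east=0, north=2).
  D is 7 units southwest of E: delta (east=-7, north=-7); D at (east=-7, north=-5).
  C is 8 units northwest of D: delta (east=-8, north=+8); C at (east=-15, north=3).
  B is 7 units southeast of C: delta (east=+7, north=-7); B at (east=-8, north=-4).
  A is 5 units southeast of B: delta (east=+5, north=-5); A at (east=-3, north=-9).
Therefore A relative to F: (east=-3, north=-9).

Answer: A is at (east=-3, north=-9) relative to F.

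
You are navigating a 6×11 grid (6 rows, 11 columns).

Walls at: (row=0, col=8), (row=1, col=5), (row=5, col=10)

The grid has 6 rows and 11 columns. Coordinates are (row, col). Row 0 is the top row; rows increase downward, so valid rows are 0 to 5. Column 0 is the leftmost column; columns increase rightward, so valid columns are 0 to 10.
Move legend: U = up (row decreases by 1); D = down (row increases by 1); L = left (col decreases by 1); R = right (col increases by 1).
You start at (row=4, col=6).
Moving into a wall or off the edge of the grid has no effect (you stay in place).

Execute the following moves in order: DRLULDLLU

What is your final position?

Start: (row=4, col=6)
  D (down): (row=4, col=6) -> (row=5, col=6)
  R (right): (row=5, col=6) -> (row=5, col=7)
  L (left): (row=5, col=7) -> (row=5, col=6)
  U (up): (row=5, col=6) -> (row=4, col=6)
  L (left): (row=4, col=6) -> (row=4, col=5)
  D (down): (row=4, col=5) -> (row=5, col=5)
  L (left): (row=5, col=5) -> (row=5, col=4)
  L (left): (row=5, col=4) -> (row=5, col=3)
  U (up): (row=5, col=3) -> (row=4, col=3)
Final: (row=4, col=3)

Answer: Final position: (row=4, col=3)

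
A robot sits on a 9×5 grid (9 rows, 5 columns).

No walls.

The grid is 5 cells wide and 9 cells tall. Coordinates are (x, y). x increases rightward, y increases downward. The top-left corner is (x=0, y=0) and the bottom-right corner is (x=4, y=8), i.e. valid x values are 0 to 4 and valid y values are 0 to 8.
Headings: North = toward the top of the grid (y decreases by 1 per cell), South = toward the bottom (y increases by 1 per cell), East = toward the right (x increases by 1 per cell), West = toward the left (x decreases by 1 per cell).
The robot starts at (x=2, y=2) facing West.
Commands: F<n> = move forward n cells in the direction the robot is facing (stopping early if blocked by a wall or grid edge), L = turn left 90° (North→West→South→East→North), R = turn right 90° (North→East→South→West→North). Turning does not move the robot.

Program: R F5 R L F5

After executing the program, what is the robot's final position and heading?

Answer: Final position: (x=2, y=0), facing North

Derivation:
Start: (x=2, y=2), facing West
  R: turn right, now facing North
  F5: move forward 2/5 (blocked), now at (x=2, y=0)
  R: turn right, now facing East
  L: turn left, now facing North
  F5: move forward 0/5 (blocked), now at (x=2, y=0)
Final: (x=2, y=0), facing North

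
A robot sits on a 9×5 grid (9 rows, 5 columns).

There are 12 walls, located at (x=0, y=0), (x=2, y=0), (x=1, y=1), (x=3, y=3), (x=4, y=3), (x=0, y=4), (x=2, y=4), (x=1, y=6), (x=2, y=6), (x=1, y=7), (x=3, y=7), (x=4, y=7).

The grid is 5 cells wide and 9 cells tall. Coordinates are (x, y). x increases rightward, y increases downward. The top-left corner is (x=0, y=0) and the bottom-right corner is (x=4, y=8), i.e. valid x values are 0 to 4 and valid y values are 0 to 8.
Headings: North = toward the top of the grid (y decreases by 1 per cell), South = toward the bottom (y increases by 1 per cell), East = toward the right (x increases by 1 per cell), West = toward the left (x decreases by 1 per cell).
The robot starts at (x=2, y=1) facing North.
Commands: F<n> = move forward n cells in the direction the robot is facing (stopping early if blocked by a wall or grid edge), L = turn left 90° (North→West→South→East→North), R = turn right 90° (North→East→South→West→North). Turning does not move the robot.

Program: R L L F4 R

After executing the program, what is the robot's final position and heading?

Start: (x=2, y=1), facing North
  R: turn right, now facing East
  L: turn left, now facing North
  L: turn left, now facing West
  F4: move forward 0/4 (blocked), now at (x=2, y=1)
  R: turn right, now facing North
Final: (x=2, y=1), facing North

Answer: Final position: (x=2, y=1), facing North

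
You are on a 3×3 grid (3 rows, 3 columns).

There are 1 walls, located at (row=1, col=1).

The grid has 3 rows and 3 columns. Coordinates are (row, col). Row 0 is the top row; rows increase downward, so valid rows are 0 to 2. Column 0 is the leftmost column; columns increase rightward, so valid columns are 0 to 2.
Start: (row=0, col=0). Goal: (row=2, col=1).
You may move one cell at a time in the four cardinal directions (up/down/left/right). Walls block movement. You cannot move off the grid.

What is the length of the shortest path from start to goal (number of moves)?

BFS from (row=0, col=0) until reaching (row=2, col=1):
  Distance 0: (row=0, col=0)
  Distance 1: (row=0, col=1), (row=1, col=0)
  Distance 2: (row=0, col=2), (row=2, col=0)
  Distance 3: (row=1, col=2), (row=2, col=1)  <- goal reached here
One shortest path (3 moves): (row=0, col=0) -> (row=1, col=0) -> (row=2, col=0) -> (row=2, col=1)

Answer: Shortest path length: 3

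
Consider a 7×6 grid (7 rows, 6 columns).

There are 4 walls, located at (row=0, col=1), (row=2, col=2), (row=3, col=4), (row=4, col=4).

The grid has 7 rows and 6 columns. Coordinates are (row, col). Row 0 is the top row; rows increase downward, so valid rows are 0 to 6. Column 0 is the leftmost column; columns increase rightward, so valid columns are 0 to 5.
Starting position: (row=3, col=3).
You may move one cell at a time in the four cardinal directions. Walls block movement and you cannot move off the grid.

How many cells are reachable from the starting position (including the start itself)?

Answer: Reachable cells: 38

Derivation:
BFS flood-fill from (row=3, col=3):
  Distance 0: (row=3, col=3)
  Distance 1: (row=2, col=3), (row=3, col=2), (row=4, col=3)
  Distance 2: (row=1, col=3), (row=2, col=4), (row=3, col=1), (row=4, col=2), (row=5, col=3)
  Distance 3: (row=0, col=3), (row=1, col=2), (row=1, col=4), (row=2, col=1), (row=2, col=5), (row=3, col=0), (row=4, col=1), (row=5, col=2), (row=5, col=4), (row=6, col=3)
  Distance 4: (row=0, col=2), (row=0, col=4), (row=1, col=1), (row=1, col=5), (row=2, col=0), (row=3, col=5), (row=4, col=0), (row=5, col=1), (row=5, col=5), (row=6, col=2), (row=6, col=4)
  Distance 5: (row=0, col=5), (row=1, col=0), (row=4, col=5), (row=5, col=0), (row=6, col=1), (row=6, col=5)
  Distance 6: (row=0, col=0), (row=6, col=0)
Total reachable: 38 (grid has 38 open cells total)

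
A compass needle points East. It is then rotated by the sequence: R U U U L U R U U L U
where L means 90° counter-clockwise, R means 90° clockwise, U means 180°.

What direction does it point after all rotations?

Start: East
  R (right (90° clockwise)) -> South
  U (U-turn (180°)) -> North
  U (U-turn (180°)) -> South
  U (U-turn (180°)) -> North
  L (left (90° counter-clockwise)) -> West
  U (U-turn (180°)) -> East
  R (right (90° clockwise)) -> South
  U (U-turn (180°)) -> North
  U (U-turn (180°)) -> South
  L (left (90° counter-clockwise)) -> East
  U (U-turn (180°)) -> West
Final: West

Answer: Final heading: West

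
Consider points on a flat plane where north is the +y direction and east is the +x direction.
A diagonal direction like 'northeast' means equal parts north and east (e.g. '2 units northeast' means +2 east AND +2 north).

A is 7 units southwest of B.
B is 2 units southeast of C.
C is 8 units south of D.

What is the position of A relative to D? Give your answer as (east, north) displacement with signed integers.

Place D at the origin (east=0, north=0).
  C is 8 units south of D: delta (east=+0, north=-8); C at (east=0, north=-8).
  B is 2 units southeast of C: delta (east=+2, north=-2); B at (east=2, north=-10).
  A is 7 units southwest of B: delta (east=-7, north=-7); A at (east=-5, north=-17).
Therefore A relative to D: (east=-5, north=-17).

Answer: A is at (east=-5, north=-17) relative to D.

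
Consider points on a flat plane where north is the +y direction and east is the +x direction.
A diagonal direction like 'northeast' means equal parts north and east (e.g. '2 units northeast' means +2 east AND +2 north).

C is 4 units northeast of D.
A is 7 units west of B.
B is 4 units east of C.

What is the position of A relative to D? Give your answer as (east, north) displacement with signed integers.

Answer: A is at (east=1, north=4) relative to D.

Derivation:
Place D at the origin (east=0, north=0).
  C is 4 units northeast of D: delta (east=+4, north=+4); C at (east=4, north=4).
  B is 4 units east of C: delta (east=+4, north=+0); B at (east=8, north=4).
  A is 7 units west of B: delta (east=-7, north=+0); A at (east=1, north=4).
Therefore A relative to D: (east=1, north=4).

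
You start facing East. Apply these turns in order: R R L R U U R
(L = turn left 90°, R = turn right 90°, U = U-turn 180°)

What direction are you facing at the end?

Answer: Final heading: North

Derivation:
Start: East
  R (right (90° clockwise)) -> South
  R (right (90° clockwise)) -> West
  L (left (90° counter-clockwise)) -> South
  R (right (90° clockwise)) -> West
  U (U-turn (180°)) -> East
  U (U-turn (180°)) -> West
  R (right (90° clockwise)) -> North
Final: North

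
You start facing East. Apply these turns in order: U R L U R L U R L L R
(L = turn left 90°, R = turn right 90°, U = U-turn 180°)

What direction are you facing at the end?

Answer: Final heading: West

Derivation:
Start: East
  U (U-turn (180°)) -> West
  R (right (90° clockwise)) -> North
  L (left (90° counter-clockwise)) -> West
  U (U-turn (180°)) -> East
  R (right (90° clockwise)) -> South
  L (left (90° counter-clockwise)) -> East
  U (U-turn (180°)) -> West
  R (right (90° clockwise)) -> North
  L (left (90° counter-clockwise)) -> West
  L (left (90° counter-clockwise)) -> South
  R (right (90° clockwise)) -> West
Final: West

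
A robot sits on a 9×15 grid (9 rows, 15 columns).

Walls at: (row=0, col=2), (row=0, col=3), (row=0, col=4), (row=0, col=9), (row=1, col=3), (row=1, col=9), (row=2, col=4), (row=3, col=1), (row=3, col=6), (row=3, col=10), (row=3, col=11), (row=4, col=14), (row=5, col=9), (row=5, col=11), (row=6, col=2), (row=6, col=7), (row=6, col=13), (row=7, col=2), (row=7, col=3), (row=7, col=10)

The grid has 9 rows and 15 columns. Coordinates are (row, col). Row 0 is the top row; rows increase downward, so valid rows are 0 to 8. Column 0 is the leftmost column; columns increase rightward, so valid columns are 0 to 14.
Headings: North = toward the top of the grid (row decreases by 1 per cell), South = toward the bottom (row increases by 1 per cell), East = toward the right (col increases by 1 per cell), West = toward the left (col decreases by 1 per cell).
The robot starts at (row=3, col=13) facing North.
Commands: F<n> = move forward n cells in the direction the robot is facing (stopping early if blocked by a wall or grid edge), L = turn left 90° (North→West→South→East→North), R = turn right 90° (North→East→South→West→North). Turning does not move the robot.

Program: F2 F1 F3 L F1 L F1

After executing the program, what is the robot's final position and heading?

Start: (row=3, col=13), facing North
  F2: move forward 2, now at (row=1, col=13)
  F1: move forward 1, now at (row=0, col=13)
  F3: move forward 0/3 (blocked), now at (row=0, col=13)
  L: turn left, now facing West
  F1: move forward 1, now at (row=0, col=12)
  L: turn left, now facing South
  F1: move forward 1, now at (row=1, col=12)
Final: (row=1, col=12), facing South

Answer: Final position: (row=1, col=12), facing South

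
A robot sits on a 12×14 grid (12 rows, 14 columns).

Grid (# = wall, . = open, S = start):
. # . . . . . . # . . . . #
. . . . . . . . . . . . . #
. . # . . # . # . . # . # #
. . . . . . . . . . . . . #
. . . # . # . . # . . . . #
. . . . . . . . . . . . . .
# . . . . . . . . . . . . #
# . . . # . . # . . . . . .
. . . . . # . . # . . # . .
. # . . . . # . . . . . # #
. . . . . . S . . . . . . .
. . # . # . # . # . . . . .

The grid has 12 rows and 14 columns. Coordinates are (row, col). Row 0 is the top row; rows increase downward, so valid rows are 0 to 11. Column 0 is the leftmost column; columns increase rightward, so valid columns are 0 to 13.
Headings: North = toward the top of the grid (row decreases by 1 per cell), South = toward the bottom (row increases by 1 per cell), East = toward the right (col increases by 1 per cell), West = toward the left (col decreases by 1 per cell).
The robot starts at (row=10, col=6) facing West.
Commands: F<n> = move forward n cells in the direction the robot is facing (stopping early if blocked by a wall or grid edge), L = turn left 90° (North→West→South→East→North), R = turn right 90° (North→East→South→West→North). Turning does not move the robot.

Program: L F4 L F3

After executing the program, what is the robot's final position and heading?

Start: (row=10, col=6), facing West
  L: turn left, now facing South
  F4: move forward 0/4 (blocked), now at (row=10, col=6)
  L: turn left, now facing East
  F3: move forward 3, now at (row=10, col=9)
Final: (row=10, col=9), facing East

Answer: Final position: (row=10, col=9), facing East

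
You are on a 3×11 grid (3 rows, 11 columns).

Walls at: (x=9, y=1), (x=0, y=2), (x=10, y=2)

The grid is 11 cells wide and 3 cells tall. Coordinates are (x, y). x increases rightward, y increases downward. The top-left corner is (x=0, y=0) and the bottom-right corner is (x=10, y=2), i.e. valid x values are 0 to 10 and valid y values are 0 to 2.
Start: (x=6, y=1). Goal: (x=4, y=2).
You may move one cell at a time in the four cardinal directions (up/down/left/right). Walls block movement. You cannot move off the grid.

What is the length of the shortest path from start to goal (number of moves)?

Answer: Shortest path length: 3

Derivation:
BFS from (x=6, y=1) until reaching (x=4, y=2):
  Distance 0: (x=6, y=1)
  Distance 1: (x=6, y=0), (x=5, y=1), (x=7, y=1), (x=6, y=2)
  Distance 2: (x=5, y=0), (x=7, y=0), (x=4, y=1), (x=8, y=1), (x=5, y=2), (x=7, y=2)
  Distance 3: (x=4, y=0), (x=8, y=0), (x=3, y=1), (x=4, y=2), (x=8, y=2)  <- goal reached here
One shortest path (3 moves): (x=6, y=1) -> (x=5, y=1) -> (x=4, y=1) -> (x=4, y=2)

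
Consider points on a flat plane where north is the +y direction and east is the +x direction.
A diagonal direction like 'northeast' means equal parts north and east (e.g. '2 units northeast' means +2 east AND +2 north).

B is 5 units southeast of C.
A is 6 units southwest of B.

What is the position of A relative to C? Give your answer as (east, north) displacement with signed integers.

Answer: A is at (east=-1, north=-11) relative to C.

Derivation:
Place C at the origin (east=0, north=0).
  B is 5 units southeast of C: delta (east=+5, north=-5); B at (east=5, north=-5).
  A is 6 units southwest of B: delta (east=-6, north=-6); A at (east=-1, north=-11).
Therefore A relative to C: (east=-1, north=-11).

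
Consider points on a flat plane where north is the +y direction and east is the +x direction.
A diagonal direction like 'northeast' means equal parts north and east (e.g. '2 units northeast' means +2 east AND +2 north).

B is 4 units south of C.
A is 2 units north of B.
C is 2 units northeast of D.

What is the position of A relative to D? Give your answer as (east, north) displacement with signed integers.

Answer: A is at (east=2, north=0) relative to D.

Derivation:
Place D at the origin (east=0, north=0).
  C is 2 units northeast of D: delta (east=+2, north=+2); C at (east=2, north=2).
  B is 4 units south of C: delta (east=+0, north=-4); B at (east=2, north=-2).
  A is 2 units north of B: delta (east=+0, north=+2); A at (east=2, north=0).
Therefore A relative to D: (east=2, north=0).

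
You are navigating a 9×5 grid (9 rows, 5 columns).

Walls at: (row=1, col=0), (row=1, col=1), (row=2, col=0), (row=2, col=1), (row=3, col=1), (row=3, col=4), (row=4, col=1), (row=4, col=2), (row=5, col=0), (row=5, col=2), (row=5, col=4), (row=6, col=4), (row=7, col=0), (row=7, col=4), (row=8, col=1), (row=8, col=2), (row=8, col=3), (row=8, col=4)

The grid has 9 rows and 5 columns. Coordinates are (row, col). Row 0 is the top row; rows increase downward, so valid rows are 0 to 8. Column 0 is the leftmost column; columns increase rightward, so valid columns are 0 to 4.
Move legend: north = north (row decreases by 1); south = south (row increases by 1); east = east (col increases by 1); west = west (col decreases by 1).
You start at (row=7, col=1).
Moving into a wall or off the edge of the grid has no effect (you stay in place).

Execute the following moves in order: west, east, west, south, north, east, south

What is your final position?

Start: (row=7, col=1)
  west (west): blocked, stay at (row=7, col=1)
  east (east): (row=7, col=1) -> (row=7, col=2)
  west (west): (row=7, col=2) -> (row=7, col=1)
  south (south): blocked, stay at (row=7, col=1)
  north (north): (row=7, col=1) -> (row=6, col=1)
  east (east): (row=6, col=1) -> (row=6, col=2)
  south (south): (row=6, col=2) -> (row=7, col=2)
Final: (row=7, col=2)

Answer: Final position: (row=7, col=2)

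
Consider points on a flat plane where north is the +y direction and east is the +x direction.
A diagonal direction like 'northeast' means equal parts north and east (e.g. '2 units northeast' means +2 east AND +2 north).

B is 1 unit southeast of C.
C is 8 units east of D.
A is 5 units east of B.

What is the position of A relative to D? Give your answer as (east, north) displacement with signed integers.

Place D at the origin (east=0, north=0).
  C is 8 units east of D: delta (east=+8, north=+0); C at (east=8, north=0).
  B is 1 unit southeast of C: delta (east=+1, north=-1); B at (east=9, north=-1).
  A is 5 units east of B: delta (east=+5, north=+0); A at (east=14, north=-1).
Therefore A relative to D: (east=14, north=-1).

Answer: A is at (east=14, north=-1) relative to D.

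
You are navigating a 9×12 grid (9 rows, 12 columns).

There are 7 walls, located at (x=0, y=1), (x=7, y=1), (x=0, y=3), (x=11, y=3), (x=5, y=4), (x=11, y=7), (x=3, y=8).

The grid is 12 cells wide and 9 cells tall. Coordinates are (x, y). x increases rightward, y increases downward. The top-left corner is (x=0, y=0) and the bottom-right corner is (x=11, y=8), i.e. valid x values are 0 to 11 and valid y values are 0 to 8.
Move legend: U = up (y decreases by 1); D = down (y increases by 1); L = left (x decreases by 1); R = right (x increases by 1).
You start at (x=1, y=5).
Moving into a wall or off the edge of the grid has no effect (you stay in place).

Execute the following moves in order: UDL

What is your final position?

Start: (x=1, y=5)
  U (up): (x=1, y=5) -> (x=1, y=4)
  D (down): (x=1, y=4) -> (x=1, y=5)
  L (left): (x=1, y=5) -> (x=0, y=5)
Final: (x=0, y=5)

Answer: Final position: (x=0, y=5)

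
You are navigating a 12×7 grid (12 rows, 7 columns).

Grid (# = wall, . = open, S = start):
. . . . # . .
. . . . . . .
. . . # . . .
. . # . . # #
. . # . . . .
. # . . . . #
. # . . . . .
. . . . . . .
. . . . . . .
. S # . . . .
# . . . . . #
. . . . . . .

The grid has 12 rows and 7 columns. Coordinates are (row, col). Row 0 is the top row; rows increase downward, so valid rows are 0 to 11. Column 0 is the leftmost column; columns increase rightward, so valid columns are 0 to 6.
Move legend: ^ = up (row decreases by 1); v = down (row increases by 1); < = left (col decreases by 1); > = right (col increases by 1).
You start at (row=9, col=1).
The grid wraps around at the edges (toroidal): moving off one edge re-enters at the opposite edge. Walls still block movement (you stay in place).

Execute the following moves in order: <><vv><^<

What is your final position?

Answer: Final position: (row=8, col=6)

Derivation:
Start: (row=9, col=1)
  < (left): (row=9, col=1) -> (row=9, col=0)
  > (right): (row=9, col=0) -> (row=9, col=1)
  < (left): (row=9, col=1) -> (row=9, col=0)
  v (down): blocked, stay at (row=9, col=0)
  v (down): blocked, stay at (row=9, col=0)
  > (right): (row=9, col=0) -> (row=9, col=1)
  < (left): (row=9, col=1) -> (row=9, col=0)
  ^ (up): (row=9, col=0) -> (row=8, col=0)
  < (left): (row=8, col=0) -> (row=8, col=6)
Final: (row=8, col=6)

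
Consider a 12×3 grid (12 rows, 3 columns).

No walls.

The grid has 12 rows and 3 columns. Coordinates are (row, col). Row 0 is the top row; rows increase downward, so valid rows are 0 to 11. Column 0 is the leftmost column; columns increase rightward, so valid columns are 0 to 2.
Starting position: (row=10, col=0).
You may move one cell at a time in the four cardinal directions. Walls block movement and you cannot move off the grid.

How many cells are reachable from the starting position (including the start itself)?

Answer: Reachable cells: 36

Derivation:
BFS flood-fill from (row=10, col=0):
  Distance 0: (row=10, col=0)
  Distance 1: (row=9, col=0), (row=10, col=1), (row=11, col=0)
  Distance 2: (row=8, col=0), (row=9, col=1), (row=10, col=2), (row=11, col=1)
  Distance 3: (row=7, col=0), (row=8, col=1), (row=9, col=2), (row=11, col=2)
  Distance 4: (row=6, col=0), (row=7, col=1), (row=8, col=2)
  Distance 5: (row=5, col=0), (row=6, col=1), (row=7, col=2)
  Distance 6: (row=4, col=0), (row=5, col=1), (row=6, col=2)
  Distance 7: (row=3, col=0), (row=4, col=1), (row=5, col=2)
  Distance 8: (row=2, col=0), (row=3, col=1), (row=4, col=2)
  Distance 9: (row=1, col=0), (row=2, col=1), (row=3, col=2)
  Distance 10: (row=0, col=0), (row=1, col=1), (row=2, col=2)
  Distance 11: (row=0, col=1), (row=1, col=2)
  Distance 12: (row=0, col=2)
Total reachable: 36 (grid has 36 open cells total)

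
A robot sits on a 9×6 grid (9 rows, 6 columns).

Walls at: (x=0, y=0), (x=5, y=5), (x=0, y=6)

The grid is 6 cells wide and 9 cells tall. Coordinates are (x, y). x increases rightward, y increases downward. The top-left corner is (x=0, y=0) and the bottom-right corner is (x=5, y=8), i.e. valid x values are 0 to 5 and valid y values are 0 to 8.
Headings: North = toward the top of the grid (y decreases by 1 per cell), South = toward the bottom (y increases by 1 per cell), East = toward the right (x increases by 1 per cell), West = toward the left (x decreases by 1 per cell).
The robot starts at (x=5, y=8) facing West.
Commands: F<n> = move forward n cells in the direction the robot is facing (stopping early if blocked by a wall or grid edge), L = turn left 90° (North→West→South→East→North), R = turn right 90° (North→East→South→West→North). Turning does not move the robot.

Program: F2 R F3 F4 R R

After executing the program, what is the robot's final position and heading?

Start: (x=5, y=8), facing West
  F2: move forward 2, now at (x=3, y=8)
  R: turn right, now facing North
  F3: move forward 3, now at (x=3, y=5)
  F4: move forward 4, now at (x=3, y=1)
  R: turn right, now facing East
  R: turn right, now facing South
Final: (x=3, y=1), facing South

Answer: Final position: (x=3, y=1), facing South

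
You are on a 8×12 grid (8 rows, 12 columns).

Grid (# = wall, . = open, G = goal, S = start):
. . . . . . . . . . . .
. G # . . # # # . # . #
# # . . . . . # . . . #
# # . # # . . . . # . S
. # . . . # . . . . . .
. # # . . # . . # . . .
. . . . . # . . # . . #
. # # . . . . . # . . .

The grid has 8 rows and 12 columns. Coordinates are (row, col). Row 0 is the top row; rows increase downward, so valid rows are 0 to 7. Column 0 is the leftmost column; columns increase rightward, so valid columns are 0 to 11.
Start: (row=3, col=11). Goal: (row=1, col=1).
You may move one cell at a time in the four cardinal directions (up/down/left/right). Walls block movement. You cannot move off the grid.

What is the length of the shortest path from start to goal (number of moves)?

BFS from (row=3, col=11) until reaching (row=1, col=1):
  Distance 0: (row=3, col=11)
  Distance 1: (row=3, col=10), (row=4, col=11)
  Distance 2: (row=2, col=10), (row=4, col=10), (row=5, col=11)
  Distance 3: (row=1, col=10), (row=2, col=9), (row=4, col=9), (row=5, col=10)
  Distance 4: (row=0, col=10), (row=2, col=8), (row=4, col=8), (row=5, col=9), (row=6, col=10)
  Distance 5: (row=0, col=9), (row=0, col=11), (row=1, col=8), (row=3, col=8), (row=4, col=7), (row=6, col=9), (row=7, col=10)
  Distance 6: (row=0, col=8), (row=3, col=7), (row=4, col=6), (row=5, col=7), (row=7, col=9), (row=7, col=11)
  Distance 7: (row=0, col=7), (row=3, col=6), (row=5, col=6), (row=6, col=7)
  Distance 8: (row=0, col=6), (row=2, col=6), (row=3, col=5), (row=6, col=6), (row=7, col=7)
  Distance 9: (row=0, col=5), (row=2, col=5), (row=7, col=6)
  Distance 10: (row=0, col=4), (row=2, col=4), (row=7, col=5)
  Distance 11: (row=0, col=3), (row=1, col=4), (row=2, col=3), (row=7, col=4)
  Distance 12: (row=0, col=2), (row=1, col=3), (row=2, col=2), (row=6, col=4), (row=7, col=3)
  Distance 13: (row=0, col=1), (row=3, col=2), (row=5, col=4), (row=6, col=3)
  Distance 14: (row=0, col=0), (row=1, col=1), (row=4, col=2), (row=4, col=4), (row=5, col=3), (row=6, col=2)  <- goal reached here
One shortest path (14 moves): (row=3, col=11) -> (row=3, col=10) -> (row=2, col=10) -> (row=2, col=9) -> (row=2, col=8) -> (row=1, col=8) -> (row=0, col=8) -> (row=0, col=7) -> (row=0, col=6) -> (row=0, col=5) -> (row=0, col=4) -> (row=0, col=3) -> (row=0, col=2) -> (row=0, col=1) -> (row=1, col=1)

Answer: Shortest path length: 14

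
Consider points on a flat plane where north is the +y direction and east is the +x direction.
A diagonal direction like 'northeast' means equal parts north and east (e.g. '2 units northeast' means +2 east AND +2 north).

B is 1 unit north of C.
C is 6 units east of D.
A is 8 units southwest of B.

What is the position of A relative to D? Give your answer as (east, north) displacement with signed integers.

Place D at the origin (east=0, north=0).
  C is 6 units east of D: delta (east=+6, north=+0); C at (east=6, north=0).
  B is 1 unit north of C: delta (east=+0, north=+1); B at (east=6, north=1).
  A is 8 units southwest of B: delta (east=-8, north=-8); A at (east=-2, north=-7).
Therefore A relative to D: (east=-2, north=-7).

Answer: A is at (east=-2, north=-7) relative to D.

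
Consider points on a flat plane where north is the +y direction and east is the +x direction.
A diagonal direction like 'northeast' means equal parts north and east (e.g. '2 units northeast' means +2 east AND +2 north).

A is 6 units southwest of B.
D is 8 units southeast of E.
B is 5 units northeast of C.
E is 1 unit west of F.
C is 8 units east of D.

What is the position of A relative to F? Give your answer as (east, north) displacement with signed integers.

Place F at the origin (east=0, north=0).
  E is 1 unit west of F: delta (east=-1, north=+0); E at (east=-1, north=0).
  D is 8 units southeast of E: delta (east=+8, north=-8); D at (east=7, north=-8).
  C is 8 units east of D: delta (east=+8, north=+0); C at (east=15, north=-8).
  B is 5 units northeast of C: delta (east=+5, north=+5); B at (east=20, north=-3).
  A is 6 units southwest of B: delta (east=-6, north=-6); A at (east=14, north=-9).
Therefore A relative to F: (east=14, north=-9).

Answer: A is at (east=14, north=-9) relative to F.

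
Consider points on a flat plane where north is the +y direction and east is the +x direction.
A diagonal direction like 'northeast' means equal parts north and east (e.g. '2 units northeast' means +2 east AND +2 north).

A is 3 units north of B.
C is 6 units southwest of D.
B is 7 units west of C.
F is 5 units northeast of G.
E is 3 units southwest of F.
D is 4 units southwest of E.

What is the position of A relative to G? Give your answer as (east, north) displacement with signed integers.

Place G at the origin (east=0, north=0).
  F is 5 units northeast of G: delta (east=+5, north=+5); F at (east=5, north=5).
  E is 3 units southwest of F: delta (east=-3, north=-3); E at (east=2, north=2).
  D is 4 units southwest of E: delta (east=-4, north=-4); D at (east=-2, north=-2).
  C is 6 units southwest of D: delta (east=-6, north=-6); C at (east=-8, north=-8).
  B is 7 units west of C: delta (east=-7, north=+0); B at (east=-15, north=-8).
  A is 3 units north of B: delta (east=+0, north=+3); A at (east=-15, north=-5).
Therefore A relative to G: (east=-15, north=-5).

Answer: A is at (east=-15, north=-5) relative to G.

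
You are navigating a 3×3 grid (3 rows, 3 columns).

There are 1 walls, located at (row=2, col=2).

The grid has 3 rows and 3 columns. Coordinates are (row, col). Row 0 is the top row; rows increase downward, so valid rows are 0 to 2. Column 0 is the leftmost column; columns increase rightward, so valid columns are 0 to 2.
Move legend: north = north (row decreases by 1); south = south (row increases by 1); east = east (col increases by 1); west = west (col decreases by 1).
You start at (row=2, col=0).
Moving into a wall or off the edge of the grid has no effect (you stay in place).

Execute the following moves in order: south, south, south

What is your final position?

Start: (row=2, col=0)
  [×3]south (south): blocked, stay at (row=2, col=0)
Final: (row=2, col=0)

Answer: Final position: (row=2, col=0)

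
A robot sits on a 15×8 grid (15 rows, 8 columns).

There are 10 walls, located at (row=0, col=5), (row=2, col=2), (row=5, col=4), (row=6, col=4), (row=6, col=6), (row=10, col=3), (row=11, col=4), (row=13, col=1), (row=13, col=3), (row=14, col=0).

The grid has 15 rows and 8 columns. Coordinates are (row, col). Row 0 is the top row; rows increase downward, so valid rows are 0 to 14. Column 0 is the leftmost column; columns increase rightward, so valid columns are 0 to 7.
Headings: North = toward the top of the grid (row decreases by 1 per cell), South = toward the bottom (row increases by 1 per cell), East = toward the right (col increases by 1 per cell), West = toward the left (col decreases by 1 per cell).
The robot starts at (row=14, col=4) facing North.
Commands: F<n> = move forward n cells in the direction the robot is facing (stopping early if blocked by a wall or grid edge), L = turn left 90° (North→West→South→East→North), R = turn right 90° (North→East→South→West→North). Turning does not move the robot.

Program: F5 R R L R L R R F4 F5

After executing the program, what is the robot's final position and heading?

Answer: Final position: (row=12, col=0), facing West

Derivation:
Start: (row=14, col=4), facing North
  F5: move forward 2/5 (blocked), now at (row=12, col=4)
  R: turn right, now facing East
  R: turn right, now facing South
  L: turn left, now facing East
  R: turn right, now facing South
  L: turn left, now facing East
  R: turn right, now facing South
  R: turn right, now facing West
  F4: move forward 4, now at (row=12, col=0)
  F5: move forward 0/5 (blocked), now at (row=12, col=0)
Final: (row=12, col=0), facing West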